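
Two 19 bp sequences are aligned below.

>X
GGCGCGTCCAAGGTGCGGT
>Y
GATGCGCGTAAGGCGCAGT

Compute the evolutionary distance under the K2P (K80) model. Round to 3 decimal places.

0.604

Of 19 sites, 6 differences are transitions and 1 are transversions, so P = 6/19 ≈ 0.315789 and Q = 1/19 ≈ 0.052632.
Under the Kimura two-parameter model, d = −½ ln(1 − 2P − Q) − ¼ ln(1 − 2Q).
1 − 2P − Q = 0.31579, giving −½ ln(0.31579) = 0.576339.
1 − 2Q = 0.894736, giving −¼ ln(0.894736) = 0.027807.
d = 0.576339 + 0.027807 = 0.604146.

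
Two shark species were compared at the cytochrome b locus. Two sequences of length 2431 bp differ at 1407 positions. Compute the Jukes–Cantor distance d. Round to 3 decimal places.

p = 1407/2431 ≈ 0.578774.
d = −(3/4) ln(1 − 4p/3) = −0.75 ln(1 − 0.771699) = −0.75 ln(0.228301)
  = −0.75 × (-1.477090) = 1.107818 substitutions/site.

1.108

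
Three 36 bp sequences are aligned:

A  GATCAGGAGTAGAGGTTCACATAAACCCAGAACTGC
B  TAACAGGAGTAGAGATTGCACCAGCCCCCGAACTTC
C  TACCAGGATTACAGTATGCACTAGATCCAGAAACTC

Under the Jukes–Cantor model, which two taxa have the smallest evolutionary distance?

A–B: 12/36 differ, p = 0.333, d = 0.441.
A–C: 15/36 differ, p = 0.417, d = 0.608.
B–C: 11/36 differ, p = 0.306, d = 0.392.
The smallest distance is between B and C.

B and C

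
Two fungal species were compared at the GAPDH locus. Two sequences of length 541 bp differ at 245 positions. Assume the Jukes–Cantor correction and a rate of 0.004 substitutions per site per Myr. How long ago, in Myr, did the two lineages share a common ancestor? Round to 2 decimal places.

p = 245/541 ≈ 0.452865.
d = −(3/4) ln(1 − 4p/3) = −0.75 ln(1 − 0.60382) = −0.75 ln(0.39618)
  = −0.75 × (-0.925887) = 0.694415 substitutions/site.
Under a molecular clock d = 2μt, so t = d/(2μ) = 0.694415 / (2 × 0.004) = 86.80 Myr.

86.80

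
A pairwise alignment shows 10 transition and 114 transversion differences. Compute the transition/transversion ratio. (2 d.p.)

R = 10/114 = 0.087719… ≈ 0.09 (to 2 d.p.).

0.09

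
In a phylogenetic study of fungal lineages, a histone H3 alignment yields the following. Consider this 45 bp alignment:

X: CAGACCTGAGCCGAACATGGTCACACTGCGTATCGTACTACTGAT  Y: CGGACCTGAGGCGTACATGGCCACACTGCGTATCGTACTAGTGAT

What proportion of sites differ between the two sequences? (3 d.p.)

The sequences differ at 5 of 45 positions (sites 2, 11, 14, 21, 41).
p = 5/45 = 0.111111… ≈ 0.111 (to 3 d.p.).

0.111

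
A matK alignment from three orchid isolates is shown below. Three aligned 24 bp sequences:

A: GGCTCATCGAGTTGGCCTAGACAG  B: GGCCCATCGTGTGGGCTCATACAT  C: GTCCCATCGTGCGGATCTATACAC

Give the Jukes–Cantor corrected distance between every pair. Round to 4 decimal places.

A–B: 7/24 sites differ → p ≈ 0.291667, d = −0.75 ln(1 − 0.388889) = 0.369358 ≈ 0.3694.
A–C: 9/24 sites differ → p = 0.375, d = −0.75 ln(1 − 0.5) = 0.519860 ≈ 0.5199.
B–C: 7/24 sites differ → p ≈ 0.291667, d = −0.75 ln(1 − 0.388889) = 0.369358 ≈ 0.3694.

d(A,B) = 0.3694, d(A,C) = 0.5199, d(B,C) = 0.3694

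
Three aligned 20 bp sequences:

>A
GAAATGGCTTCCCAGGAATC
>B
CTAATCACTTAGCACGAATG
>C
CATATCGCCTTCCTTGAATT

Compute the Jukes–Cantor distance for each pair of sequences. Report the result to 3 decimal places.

A–B: 8/20 sites differ → p = 0.4, d = −0.75 ln(1 − 0.533333) = 0.571605 ≈ 0.572.
A–C: 8/20 sites differ → p = 0.4, d = −0.75 ln(1 − 0.533333) = 0.571605 ≈ 0.572.
B–C: 9/20 sites differ → p = 0.45, d = −0.75 ln(1 − 0.6) = 0.687218 ≈ 0.687.

d(A,B) = 0.572, d(A,C) = 0.572, d(B,C) = 0.687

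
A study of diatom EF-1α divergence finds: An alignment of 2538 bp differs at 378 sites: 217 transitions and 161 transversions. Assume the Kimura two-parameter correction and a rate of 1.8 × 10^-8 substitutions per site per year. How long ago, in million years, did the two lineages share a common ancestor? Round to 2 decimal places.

4.65

P = 217/2538 ≈ 0.0855 and Q = 161/2538 ≈ 0.063436.
Under the Kimura two-parameter model, d = −½ ln(1 − 2P − Q) − ¼ ln(1 − 2Q).
1 − 2P − Q = 0.765564, giving −½ ln(0.765564) = 0.133571.
1 − 2Q = 0.873128, giving −¼ ln(0.873128) = 0.033918.
d = 0.133571 + 0.033918 = 0.167489.
Under a molecular clock d = 2μt, so t = d/(2μ) = 0.167489 / (2 × 1.8 × 10^-8) = 4.65 million years.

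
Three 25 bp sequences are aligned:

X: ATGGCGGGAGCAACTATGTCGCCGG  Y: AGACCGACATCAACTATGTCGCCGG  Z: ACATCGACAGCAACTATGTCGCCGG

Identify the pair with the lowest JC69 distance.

X–Y: 6/25 differ, p = 0.240, d = 0.289.
X–Z: 5/25 differ, p = 0.200, d = 0.233.
Y–Z: 3/25 differ, p = 0.120, d = 0.131.
The smallest distance is between Y and Z.

Y and Z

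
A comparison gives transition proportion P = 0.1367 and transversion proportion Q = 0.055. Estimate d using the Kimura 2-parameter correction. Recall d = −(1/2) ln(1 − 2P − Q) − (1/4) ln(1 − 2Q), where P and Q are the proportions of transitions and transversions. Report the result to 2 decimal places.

0.23

Under the Kimura two-parameter model, d = −½ ln(1 − 2P − Q) − ¼ ln(1 − 2Q).
1 − 2P − Q = 0.6716, giving −½ ln(0.6716) = 0.199046.
1 − 2Q = 0.89, giving −¼ ln(0.89) = 0.029133.
d = 0.199046 + 0.029133 = 0.228179.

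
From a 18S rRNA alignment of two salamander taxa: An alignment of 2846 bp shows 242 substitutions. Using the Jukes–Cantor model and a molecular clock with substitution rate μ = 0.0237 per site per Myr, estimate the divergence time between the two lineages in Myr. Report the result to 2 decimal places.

p = 242/2846 ≈ 0.085032.
d = −(3/4) ln(1 − 4p/3) = −0.75 ln(1 − 0.113376) = −0.75 ln(0.886624)
  = −0.75 × (-0.120334) = 0.090251 substitutions/site.
Under a molecular clock d = 2μt, so t = d/(2μ) = 0.090251 / (2 × 0.0237) = 1.90 Myr.

1.90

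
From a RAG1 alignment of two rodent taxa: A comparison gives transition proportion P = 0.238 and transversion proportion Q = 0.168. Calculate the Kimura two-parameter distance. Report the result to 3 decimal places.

0.619

Under the Kimura two-parameter model, d = −½ ln(1 − 2P − Q) − ¼ ln(1 − 2Q).
1 − 2P − Q = 0.356, giving −½ ln(0.356) = 0.516412.
1 − 2Q = 0.664, giving −¼ ln(0.664) = 0.102368.
d = 0.516412 + 0.102368 = 0.618780.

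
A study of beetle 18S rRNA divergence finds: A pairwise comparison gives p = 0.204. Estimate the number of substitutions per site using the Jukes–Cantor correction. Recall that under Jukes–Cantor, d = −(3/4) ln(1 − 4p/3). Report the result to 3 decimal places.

0.238

d = −(3/4) ln(1 − 4p/3) = −0.75 ln(1 − 0.272) = −0.75 ln(0.728)
  = −0.75 × (-0.317454) = 0.238091 substitutions/site.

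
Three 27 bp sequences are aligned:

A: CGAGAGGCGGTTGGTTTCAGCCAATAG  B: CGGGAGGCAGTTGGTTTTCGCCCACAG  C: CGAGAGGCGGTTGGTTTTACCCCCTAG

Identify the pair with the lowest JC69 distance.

A and C

A–B: 6/27 differ, p = 0.222, d = 0.264.
A–C: 4/27 differ, p = 0.148, d = 0.165.
B–C: 6/27 differ, p = 0.222, d = 0.264.
The smallest distance is between A and C.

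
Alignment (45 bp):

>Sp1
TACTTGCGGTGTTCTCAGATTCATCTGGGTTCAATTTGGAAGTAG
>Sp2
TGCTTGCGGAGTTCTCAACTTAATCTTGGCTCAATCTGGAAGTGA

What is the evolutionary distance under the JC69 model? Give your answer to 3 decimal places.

0.264

The sequences differ at 10 of 45 sites (2, 10, 18, 19, 22, 27, 30, 36, 44, 45), so p = 10/45 ≈ 0.222222.
d = −(3/4) ln(1 − 4p/3) = −0.75 ln(1 − 0.296296) = −0.75 ln(0.703704)
  = −0.75 × (-0.351397) = 0.263548 substitutions/site.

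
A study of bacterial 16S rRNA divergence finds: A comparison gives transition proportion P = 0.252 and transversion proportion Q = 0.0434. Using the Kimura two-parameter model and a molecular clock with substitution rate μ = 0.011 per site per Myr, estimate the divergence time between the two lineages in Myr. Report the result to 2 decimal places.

Under the Kimura two-parameter model, d = −½ ln(1 − 2P − Q) − ¼ ln(1 − 2Q).
1 − 2P − Q = 0.4526, giving −½ ln(0.4526) = 0.396373.
1 − 2Q = 0.9132, giving −¼ ln(0.9132) = 0.022700.
d = 0.396373 + 0.022700 = 0.419073.
Under a molecular clock d = 2μt, so t = d/(2μ) = 0.419073 / (2 × 0.011) = 19.05 Myr.

19.05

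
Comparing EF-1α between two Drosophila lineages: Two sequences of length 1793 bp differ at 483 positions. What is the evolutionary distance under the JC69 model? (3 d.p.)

0.334

p = 483/1793 ≈ 0.269381.
d = −(3/4) ln(1 − 4p/3) = −0.75 ln(1 − 0.359175) = −0.75 ln(0.640825)
  = −0.75 × (-0.444999) = 0.333749 substitutions/site.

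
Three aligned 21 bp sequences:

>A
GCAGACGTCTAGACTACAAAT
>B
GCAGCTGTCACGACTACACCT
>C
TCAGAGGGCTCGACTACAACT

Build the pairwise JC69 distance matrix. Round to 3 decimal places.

d(A,B) = 0.360, d(A,C) = 0.286, d(B,C) = 0.360

A–B: 6/21 sites differ → p ≈ 0.285714, d = −0.75 ln(1 − 0.380952) = 0.359679 ≈ 0.360.
A–C: 5/21 sites differ → p ≈ 0.238095, d = −0.75 ln(1 − 0.31746) = 0.286451 ≈ 0.286.
B–C: 6/21 sites differ → p ≈ 0.285714, d = −0.75 ln(1 − 0.380952) = 0.359679 ≈ 0.360.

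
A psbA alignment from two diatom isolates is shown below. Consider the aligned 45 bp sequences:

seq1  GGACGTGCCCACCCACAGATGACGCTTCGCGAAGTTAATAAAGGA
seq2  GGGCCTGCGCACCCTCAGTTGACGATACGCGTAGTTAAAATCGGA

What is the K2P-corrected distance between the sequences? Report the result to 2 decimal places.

Of 45 sites, 1 differences are transitions and 10 are transversions, so P = 1/45 ≈ 0.022222 and Q = 10/45 ≈ 0.222222.
Under the Kimura two-parameter model, d = −½ ln(1 − 2P − Q) − ¼ ln(1 − 2Q).
1 − 2P − Q = 0.733334, giving −½ ln(0.733334) = 0.155077.
1 − 2Q = 0.555556, giving −¼ ln(0.555556) = 0.146946.
d = 0.155077 + 0.146946 = 0.302023.

0.30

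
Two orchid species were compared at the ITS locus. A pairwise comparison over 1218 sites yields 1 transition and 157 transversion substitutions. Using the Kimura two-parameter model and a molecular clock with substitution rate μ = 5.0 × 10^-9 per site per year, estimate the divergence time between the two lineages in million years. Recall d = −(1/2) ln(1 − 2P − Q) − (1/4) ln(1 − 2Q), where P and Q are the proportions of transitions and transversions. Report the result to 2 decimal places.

14.45

P = 1/1218 ≈ 0.000821 and Q = 157/1218 ≈ 0.1289.
Under the Kimura two-parameter model, d = −½ ln(1 − 2P − Q) − ¼ ln(1 − 2Q).
1 − 2P − Q = 0.869458, giving −½ ln(0.869458) = 0.069943.
1 − 2Q = 0.7422, giving −¼ ln(0.7422) = 0.074534.
d = 0.069943 + 0.074534 = 0.144477.
Under a molecular clock d = 2μt, so t = d/(2μ) = 0.144477 / (2 × 5.0 × 10^-9) = 14.45 million years.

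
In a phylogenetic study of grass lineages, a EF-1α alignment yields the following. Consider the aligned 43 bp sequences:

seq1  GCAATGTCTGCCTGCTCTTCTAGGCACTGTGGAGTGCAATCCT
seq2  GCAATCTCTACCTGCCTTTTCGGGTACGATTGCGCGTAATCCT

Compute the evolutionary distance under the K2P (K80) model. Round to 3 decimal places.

0.460

Of 43 sites, 10 differences are transitions and 4 are transversions, so P = 10/43 ≈ 0.232558 and Q = 4/43 ≈ 0.093023.
Under the Kimura two-parameter model, d = −½ ln(1 − 2P − Q) − ¼ ln(1 − 2Q).
1 − 2P − Q = 0.441861, giving −½ ln(0.441861) = 0.408380.
1 − 2Q = 0.813954, giving −¼ ln(0.813954) = 0.051463.
d = 0.408380 + 0.051463 = 0.459843.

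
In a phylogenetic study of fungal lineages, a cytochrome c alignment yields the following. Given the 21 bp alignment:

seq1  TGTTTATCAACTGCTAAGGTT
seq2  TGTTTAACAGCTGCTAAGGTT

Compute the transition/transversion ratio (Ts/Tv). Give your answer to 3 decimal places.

1.000

Transitions are A↔G and C↔T; transversions are all other mismatches.
Transitions: 1. Transversions: 1.
R = 1/1 = 1.000.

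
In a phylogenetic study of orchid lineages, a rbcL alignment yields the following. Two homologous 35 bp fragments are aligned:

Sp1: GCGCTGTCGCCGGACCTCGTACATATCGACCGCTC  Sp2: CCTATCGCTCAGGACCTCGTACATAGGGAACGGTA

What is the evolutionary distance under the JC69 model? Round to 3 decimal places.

0.458

The sequences differ at 12 of 35 sites, so p = 12/35 ≈ 0.342857.
d = −(3/4) ln(1 − 4p/3) = −0.75 ln(1 − 0.457143) = −0.75 ln(0.542857)
  = −0.75 × (-0.610909) = 0.458182 substitutions/site.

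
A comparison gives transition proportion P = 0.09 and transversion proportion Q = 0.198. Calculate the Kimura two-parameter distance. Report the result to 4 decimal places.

0.3635

Under the Kimura two-parameter model, d = −½ ln(1 − 2P − Q) − ¼ ln(1 − 2Q).
1 − 2P − Q = 0.622, giving −½ ln(0.622) = 0.237408.
1 − 2Q = 0.604, giving −¼ ln(0.604) = 0.126045.
d = 0.237408 + 0.126045 = 0.363453.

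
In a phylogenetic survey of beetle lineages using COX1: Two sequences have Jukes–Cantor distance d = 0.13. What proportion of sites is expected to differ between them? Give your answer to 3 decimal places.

0.119

p = (3/4)(1 − e^(−4d/3)) = 0.75 × (1 − e^(-0.173333)) = 0.75 × (1 − 0.840858) = 0.119357.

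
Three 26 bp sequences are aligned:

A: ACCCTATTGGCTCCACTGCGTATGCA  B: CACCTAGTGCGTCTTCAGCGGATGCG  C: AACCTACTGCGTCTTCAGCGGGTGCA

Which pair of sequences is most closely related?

B and C

A–B: 10/26 differ, p = 0.385, d = 0.539.
A–C: 9/26 differ, p = 0.346, d = 0.464.
B–C: 4/26 differ, p = 0.154, d = 0.172.
The smallest distance is between B and C.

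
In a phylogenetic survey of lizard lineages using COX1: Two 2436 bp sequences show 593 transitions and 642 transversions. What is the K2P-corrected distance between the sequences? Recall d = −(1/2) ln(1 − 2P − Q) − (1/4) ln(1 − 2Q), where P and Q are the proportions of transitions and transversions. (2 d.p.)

0.88

P = 593/2436 ≈ 0.243432 and Q = 642/2436 ≈ 0.263547.
Under the Kimura two-parameter model, d = −½ ln(1 − 2P − Q) − ¼ ln(1 − 2Q).
1 − 2P − Q = 0.249589, giving −½ ln(0.249589) = 0.693970.
1 − 2Q = 0.472906, giving −¼ ln(0.472906) = 0.187215.
d = 0.693970 + 0.187215 = 0.881185.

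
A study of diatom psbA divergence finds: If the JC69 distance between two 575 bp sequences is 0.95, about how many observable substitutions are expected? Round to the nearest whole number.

310

Invert JC69: p = (3/4)(1 − e^(−4d/3)) = 0.75 × (1 − e^(-1.266667)) = 0.75 × (1 − 0.281769) = 0.538673.
Expected differing sites = pL ≈ 0.538673 × 575 = 309.736975 ≈ 310.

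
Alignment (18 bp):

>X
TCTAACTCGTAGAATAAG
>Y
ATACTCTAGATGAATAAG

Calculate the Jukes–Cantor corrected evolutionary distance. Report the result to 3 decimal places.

0.673

The sequences differ at 8 of 18 sites (1, 2, 3, 4, 5, 8, 10, 11), so p = 8/18 ≈ 0.444444.
d = −(3/4) ln(1 − 4p/3) = −0.75 ln(1 − 0.592592) = −0.75 ln(0.407408)
  = −0.75 × (-0.897940) = 0.673455 substitutions/site.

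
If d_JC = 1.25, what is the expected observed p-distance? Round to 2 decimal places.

0.61

p = (3/4)(1 − e^(−4d/3)) = 0.75 × (1 − e^(-1.666667)) = 0.75 × (1 − 0.188876) = 0.608343.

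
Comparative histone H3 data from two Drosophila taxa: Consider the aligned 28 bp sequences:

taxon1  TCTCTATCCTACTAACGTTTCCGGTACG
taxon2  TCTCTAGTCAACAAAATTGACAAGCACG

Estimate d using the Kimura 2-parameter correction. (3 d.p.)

0.558

Of 28 sites, 3 differences are transitions and 8 are transversions, so P = 3/28 ≈ 0.107143 and Q = 8/28 ≈ 0.285714.
Under the Kimura two-parameter model, d = −½ ln(1 − 2P − Q) − ¼ ln(1 − 2Q).
1 − 2P − Q = 0.5, giving −½ ln(0.5) = 0.346574.
1 − 2Q = 0.428572, giving −¼ ln(0.428572) = 0.211824.
d = 0.346574 + 0.211824 = 0.558398.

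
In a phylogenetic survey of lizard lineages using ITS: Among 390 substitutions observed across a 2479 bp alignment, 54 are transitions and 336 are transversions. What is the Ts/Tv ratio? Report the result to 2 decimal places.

0.16

R = 54/336 = 0.160714… ≈ 0.16 (to 2 d.p.).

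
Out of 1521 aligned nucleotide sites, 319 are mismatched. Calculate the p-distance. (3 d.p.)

0.210

p = 319/1521 = 0.209730… ≈ 0.210 (to 3 d.p.).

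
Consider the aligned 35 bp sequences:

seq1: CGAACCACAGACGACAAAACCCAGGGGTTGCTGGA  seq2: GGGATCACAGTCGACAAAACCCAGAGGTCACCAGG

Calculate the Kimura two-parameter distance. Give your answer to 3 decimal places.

Of 35 sites, 8 differences are transitions and 2 are transversions, so P = 8/35 ≈ 0.228571 and Q = 2/35 ≈ 0.057143.
Under the Kimura two-parameter model, d = −½ ln(1 − 2P − Q) − ¼ ln(1 − 2Q).
1 − 2P − Q = 0.485715, giving −½ ln(0.485715) = 0.361067.
1 − 2Q = 0.885714, giving −¼ ln(0.885714) = 0.030340.
d = 0.361067 + 0.030340 = 0.391407.

0.391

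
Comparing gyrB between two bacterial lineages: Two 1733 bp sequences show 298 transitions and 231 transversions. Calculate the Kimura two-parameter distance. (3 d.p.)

0.402

P = 298/1733 ≈ 0.171956 and Q = 231/1733 ≈ 0.133295.
Under the Kimura two-parameter model, d = −½ ln(1 − 2P − Q) − ¼ ln(1 − 2Q).
1 − 2P − Q = 0.522793, giving −½ ln(0.522793) = 0.324285.
1 − 2Q = 0.73341, giving −¼ ln(0.73341) = 0.077513.
d = 0.324285 + 0.077513 = 0.401798.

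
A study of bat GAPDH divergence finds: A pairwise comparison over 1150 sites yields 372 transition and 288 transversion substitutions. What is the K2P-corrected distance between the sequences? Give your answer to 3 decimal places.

1.312

P = 372/1150 ≈ 0.323478 and Q = 288/1150 ≈ 0.250435.
Under the Kimura two-parameter model, d = −½ ln(1 − 2P − Q) − ¼ ln(1 − 2Q).
1 − 2P − Q = 0.102609, giving −½ ln(0.102609) = 1.138415.
1 − 2Q = 0.49913, giving −¼ ln(0.49913) = 0.173722.
d = 1.138415 + 0.173722 = 1.312137.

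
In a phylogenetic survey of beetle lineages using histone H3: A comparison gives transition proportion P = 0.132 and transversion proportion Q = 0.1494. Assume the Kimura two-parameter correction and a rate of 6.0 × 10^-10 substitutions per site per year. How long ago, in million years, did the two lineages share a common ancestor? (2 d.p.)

296.21

Under the Kimura two-parameter model, d = −½ ln(1 − 2P − Q) − ¼ ln(1 − 2Q).
1 − 2P − Q = 0.5866, giving −½ ln(0.5866) = 0.266706.
1 − 2Q = 0.7012, giving −¼ ln(0.7012) = 0.088741.
d = 0.266706 + 0.088741 = 0.355447.
Under a molecular clock d = 2μt, so t = d/(2μ) = 0.355447 / (2 × 6.0 × 10^-10) = 296.21 million years.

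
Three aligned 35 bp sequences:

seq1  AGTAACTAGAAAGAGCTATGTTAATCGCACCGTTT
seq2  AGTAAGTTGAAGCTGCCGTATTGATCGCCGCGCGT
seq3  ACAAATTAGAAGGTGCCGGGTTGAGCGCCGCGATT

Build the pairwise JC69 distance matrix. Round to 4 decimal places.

d(seq1,seq2) = 0.5128, d(seq1,seq3) = 0.5128, d(seq2,seq3) = 0.3597

seq1–seq2: 13/35 sites differ → p ≈ 0.371429, d = −0.75 ln(1 − 0.495239) = 0.512753 ≈ 0.5128.
seq1–seq3: 13/35 sites differ → p ≈ 0.371429, d = −0.75 ln(1 − 0.495239) = 0.512753 ≈ 0.5128.
seq2–seq3: 10/35 sites differ → p ≈ 0.285714, d = −0.75 ln(1 − 0.380952) = 0.359679 ≈ 0.3597.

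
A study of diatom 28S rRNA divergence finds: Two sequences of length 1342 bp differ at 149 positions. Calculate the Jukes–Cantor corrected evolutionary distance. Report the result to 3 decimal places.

p = 149/1342 ≈ 0.111028.
d = −(3/4) ln(1 − 4p/3) = −0.75 ln(1 − 0.148037) = −0.75 ln(0.851963)
  = −0.75 × (-0.160212) = 0.120159 substitutions/site.

0.120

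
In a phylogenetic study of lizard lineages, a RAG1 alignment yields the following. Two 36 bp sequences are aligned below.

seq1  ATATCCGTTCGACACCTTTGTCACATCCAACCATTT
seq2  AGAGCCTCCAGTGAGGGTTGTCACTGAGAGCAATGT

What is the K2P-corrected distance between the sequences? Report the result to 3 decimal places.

Of 36 sites, 3 differences are transitions and 15 are transversions, so P = 3/36 ≈ 0.083333 and Q = 15/36 ≈ 0.416667.
Under the Kimura two-parameter model, d = −½ ln(1 − 2P − Q) − ¼ ln(1 − 2Q).
1 − 2P − Q = 0.416667, giving −½ ln(0.416667) = 0.437734.
1 − 2Q = 0.166666, giving −¼ ln(0.166666) = 0.447941.
d = 0.437734 + 0.447941 = 0.885675.

0.886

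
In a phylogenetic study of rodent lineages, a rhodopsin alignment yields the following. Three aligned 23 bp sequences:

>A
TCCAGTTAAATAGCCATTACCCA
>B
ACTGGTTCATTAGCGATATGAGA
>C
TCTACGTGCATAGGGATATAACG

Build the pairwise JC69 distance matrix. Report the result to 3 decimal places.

d(A,B) = 0.761, d(A,C) = 0.892, d(B,C) = 0.761

A–B: 11/23 sites differ → p ≈ 0.478261, d = −0.75 ln(1 − 0.637681) = 0.761423 ≈ 0.761.
A–C: 12/23 sites differ → p ≈ 0.521739, d = −0.75 ln(1 − 0.695652) = 0.892188 ≈ 0.892.
B–C: 11/23 sites differ → p ≈ 0.478261, d = −0.75 ln(1 − 0.637681) = 0.761423 ≈ 0.761.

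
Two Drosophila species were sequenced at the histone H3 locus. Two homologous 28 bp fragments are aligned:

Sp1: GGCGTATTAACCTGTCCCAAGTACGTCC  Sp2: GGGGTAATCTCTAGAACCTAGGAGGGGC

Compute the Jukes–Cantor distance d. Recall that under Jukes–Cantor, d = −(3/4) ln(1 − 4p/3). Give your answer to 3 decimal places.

The sequences differ at 13 of 28 sites, so p = 13/28 ≈ 0.464286.
d = −(3/4) ln(1 − 4p/3) = −0.75 ln(1 − 0.619048) = −0.75 ln(0.380952)
  = −0.75 × (-0.965082) = 0.723812 substitutions/site.

0.724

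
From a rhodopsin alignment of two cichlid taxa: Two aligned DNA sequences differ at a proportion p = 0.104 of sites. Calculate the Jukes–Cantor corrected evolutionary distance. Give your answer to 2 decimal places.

0.11

d = −(3/4) ln(1 − 4p/3) = −0.75 ln(1 − 0.138667) = −0.75 ln(0.861333)
  = −0.75 × (-0.149274) = 0.111956 substitutions/site.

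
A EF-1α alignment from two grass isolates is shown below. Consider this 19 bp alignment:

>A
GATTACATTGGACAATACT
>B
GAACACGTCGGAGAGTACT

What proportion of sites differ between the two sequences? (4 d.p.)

0.3158

The sequences differ at 6 of 19 positions (sites 3, 4, 7, 9, 13, 15).
p = 6/19 = 0.315789… ≈ 0.3158 (to 4 d.p.).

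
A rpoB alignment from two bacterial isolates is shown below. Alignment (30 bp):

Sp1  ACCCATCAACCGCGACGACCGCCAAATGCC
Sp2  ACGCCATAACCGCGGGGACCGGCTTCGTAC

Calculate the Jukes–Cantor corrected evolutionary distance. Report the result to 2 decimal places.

0.65

The sequences differ at 13 of 30 sites, so p = 13/30 ≈ 0.433333.
d = −(3/4) ln(1 − 4p/3) = −0.75 ln(1 − 0.577777) = −0.75 ln(0.422223)
  = −0.75 × (-0.862222) = 0.646667 substitutions/site.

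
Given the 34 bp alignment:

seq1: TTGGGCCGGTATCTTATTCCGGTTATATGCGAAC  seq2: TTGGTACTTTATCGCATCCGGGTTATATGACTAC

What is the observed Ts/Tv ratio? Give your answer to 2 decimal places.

0.22

Transitions are A↔G and C↔T; transversions are all other mismatches.
Transitions: 2. Transversions: 9.
R = 2/9 = 0.222222… ≈ 0.22 (to 2 d.p.).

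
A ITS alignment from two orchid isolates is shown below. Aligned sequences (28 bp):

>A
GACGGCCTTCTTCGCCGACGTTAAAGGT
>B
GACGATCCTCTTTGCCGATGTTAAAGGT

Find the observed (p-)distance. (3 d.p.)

The sequences differ at 5 of 28 positions (sites 5, 6, 8, 13, 19).
p = 5/28 = 0.178571… ≈ 0.179 (to 3 d.p.).

0.179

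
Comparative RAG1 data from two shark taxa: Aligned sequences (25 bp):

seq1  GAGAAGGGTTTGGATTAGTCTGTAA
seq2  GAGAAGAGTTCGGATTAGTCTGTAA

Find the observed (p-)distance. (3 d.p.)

The sequences differ at 2 of 25 positions (sites 7, 11).
p = 2/25 = 0.080.

0.080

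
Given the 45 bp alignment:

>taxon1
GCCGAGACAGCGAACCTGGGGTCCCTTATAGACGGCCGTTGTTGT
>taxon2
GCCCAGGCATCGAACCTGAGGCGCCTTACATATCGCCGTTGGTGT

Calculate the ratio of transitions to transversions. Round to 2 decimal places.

Transitions are A↔G and C↔T; transversions are all other mismatches.
Transitions: 5. Transversions: 6.
R = 5/6 = 0.833333… ≈ 0.83 (to 2 d.p.).

0.83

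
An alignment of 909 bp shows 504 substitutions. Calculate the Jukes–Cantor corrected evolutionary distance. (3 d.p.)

1.008

p = 504/909 ≈ 0.554455.
d = −(3/4) ln(1 − 4p/3) = −0.75 ln(1 − 0.739273) = −0.75 ln(0.260727)
  = −0.75 × (-1.344281) = 1.008211 substitutions/site.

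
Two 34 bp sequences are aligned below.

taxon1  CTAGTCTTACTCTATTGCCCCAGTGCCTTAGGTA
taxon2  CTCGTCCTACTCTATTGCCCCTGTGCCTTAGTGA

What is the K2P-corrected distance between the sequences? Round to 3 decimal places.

Of 34 sites, 1 differences are transitions and 4 are transversions, so P = 1/34 ≈ 0.029412 and Q = 4/34 ≈ 0.117647.
Under the Kimura two-parameter model, d = −½ ln(1 − 2P − Q) − ¼ ln(1 − 2Q).
1 − 2P − Q = 0.823529, giving −½ ln(0.823529) = 0.097078.
1 − 2Q = 0.764706, giving −¼ ln(0.764706) = 0.067066.
d = 0.097078 + 0.067066 = 0.164144.

0.164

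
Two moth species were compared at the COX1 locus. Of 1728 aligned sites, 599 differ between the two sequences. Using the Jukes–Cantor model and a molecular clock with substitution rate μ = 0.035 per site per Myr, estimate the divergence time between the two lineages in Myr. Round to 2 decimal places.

p = 599/1728 ≈ 0.346644.
d = −(3/4) ln(1 − 4p/3) = −0.75 ln(1 − 0.462192) = −0.75 ln(0.537808)
  = −0.75 × (-0.620254) = 0.465191 substitutions/site.
Under a molecular clock d = 2μt, so t = d/(2μ) = 0.465191 / (2 × 0.035) = 6.65 Myr.

6.65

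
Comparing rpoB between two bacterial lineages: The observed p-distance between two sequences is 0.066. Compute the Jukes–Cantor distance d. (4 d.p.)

0.0691

d = −(3/4) ln(1 − 4p/3) = −0.75 ln(1 − 0.088) = −0.75 ln(0.912)
  = −0.75 × (-0.092115) = 0.069086 substitutions/site.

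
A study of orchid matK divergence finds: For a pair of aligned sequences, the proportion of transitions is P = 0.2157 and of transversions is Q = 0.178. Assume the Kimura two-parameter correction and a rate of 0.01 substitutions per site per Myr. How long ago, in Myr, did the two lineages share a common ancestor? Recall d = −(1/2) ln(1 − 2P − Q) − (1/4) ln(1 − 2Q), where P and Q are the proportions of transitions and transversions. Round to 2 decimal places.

29.00

Under the Kimura two-parameter model, d = −½ ln(1 − 2P − Q) − ¼ ln(1 − 2Q).
1 − 2P − Q = 0.3906, giving −½ ln(0.3906) = 0.470036.
1 − 2Q = 0.644, giving −¼ ln(0.644) = 0.110014.
d = 0.470036 + 0.110014 = 0.580050.
Under a molecular clock d = 2μt, so t = d/(2μ) = 0.580050 / (2 × 0.01) = 29.00 Myr.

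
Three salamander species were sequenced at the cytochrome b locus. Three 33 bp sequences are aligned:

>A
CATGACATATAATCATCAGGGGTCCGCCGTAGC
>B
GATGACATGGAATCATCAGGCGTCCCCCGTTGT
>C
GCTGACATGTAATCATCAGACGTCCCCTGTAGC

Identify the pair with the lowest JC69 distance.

A–B: 7/33 differ, p = 0.212, d = 0.249.
A–C: 7/33 differ, p = 0.212, d = 0.249.
B–C: 6/33 differ, p = 0.182, d = 0.208.
The smallest distance is between B and C.

B and C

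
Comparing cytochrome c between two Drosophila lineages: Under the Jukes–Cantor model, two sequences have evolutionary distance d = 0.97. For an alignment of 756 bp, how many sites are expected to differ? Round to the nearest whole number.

411

Invert JC69: p = (3/4)(1 − e^(−4d/3)) = 0.75 × (1 − e^(-1.293333)) = 0.75 × (1 − 0.274355) = 0.544234.
Expected differing sites = pL ≈ 0.544234 × 756 = 411.440904 ≈ 411.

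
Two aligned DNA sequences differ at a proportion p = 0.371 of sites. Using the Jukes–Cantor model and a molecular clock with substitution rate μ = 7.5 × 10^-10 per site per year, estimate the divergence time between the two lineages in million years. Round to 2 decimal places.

341.27

d = −(3/4) ln(1 − 4p/3) = −0.75 ln(1 − 0.494667) = −0.75 ln(0.505333)
  = −0.75 × (-0.682538) = 0.511904 substitutions/site.
Under a molecular clock d = 2μt, so t = d/(2μ) = 0.511904 / (2 × 7.5 × 10^-10) = 341.27 million years.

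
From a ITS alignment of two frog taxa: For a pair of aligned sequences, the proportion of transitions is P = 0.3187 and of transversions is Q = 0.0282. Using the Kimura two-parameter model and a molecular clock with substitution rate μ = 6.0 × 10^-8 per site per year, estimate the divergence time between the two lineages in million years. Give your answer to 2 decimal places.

Under the Kimura two-parameter model, d = −½ ln(1 − 2P − Q) − ¼ ln(1 − 2Q).
1 − 2P − Q = 0.3344, giving −½ ln(0.3344) = 0.547709.
1 − 2Q = 0.9436, giving −¼ ln(0.9436) = 0.014513.
d = 0.547709 + 0.014513 = 0.562222.
Under a molecular clock d = 2μt, so t = d/(2μ) = 0.562222 / (2 × 6.0 × 10^-8) = 4.69 million years.

4.69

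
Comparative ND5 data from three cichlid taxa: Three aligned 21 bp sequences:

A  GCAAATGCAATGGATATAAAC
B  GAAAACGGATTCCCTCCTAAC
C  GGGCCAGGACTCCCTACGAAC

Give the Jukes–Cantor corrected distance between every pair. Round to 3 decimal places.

d(A,B) = 0.756, d(A,C) = 1.076, d(B,C) = 0.532

A–B: 10/21 sites differ → p ≈ 0.47619, d = −0.75 ln(1 − 0.63492) = 0.755729 ≈ 0.756.
A–C: 12/21 sites differ → p ≈ 0.571429, d = −0.75 ln(1 − 0.761905) = 1.076314 ≈ 1.076.
B–C: 8/21 sites differ → p ≈ 0.380952, d = −0.75 ln(1 − 0.507936) = 0.531860 ≈ 0.532.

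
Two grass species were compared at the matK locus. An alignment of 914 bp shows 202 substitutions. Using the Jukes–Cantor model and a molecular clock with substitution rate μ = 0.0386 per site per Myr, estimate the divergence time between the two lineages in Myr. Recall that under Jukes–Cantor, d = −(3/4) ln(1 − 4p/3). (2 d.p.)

3.39

p = 202/914 ≈ 0.221007.
d = −(3/4) ln(1 − 4p/3) = −0.75 ln(1 − 0.294676) = −0.75 ln(0.705324)
  = −0.75 × (-0.349098) = 0.261824 substitutions/site.
Under a molecular clock d = 2μt, so t = d/(2μ) = 0.261824 / (2 × 0.0386) = 3.39 Myr.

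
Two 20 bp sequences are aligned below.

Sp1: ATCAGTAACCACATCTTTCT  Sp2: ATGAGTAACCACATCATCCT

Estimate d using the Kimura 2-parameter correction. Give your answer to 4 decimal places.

0.1674

Of 20 sites, 1 differences are transitions and 2 are transversions, so P = 1/20 = 0.05 and Q = 2/20 = 0.1.
Under the Kimura two-parameter model, d = −½ ln(1 − 2P − Q) − ¼ ln(1 − 2Q).
1 − 2P − Q = 0.8, giving −½ ln(0.8) = 0.111572.
1 − 2Q = 0.8, giving −¼ ln(0.8) = 0.055786.
d = 0.111572 + 0.055786 = 0.167358.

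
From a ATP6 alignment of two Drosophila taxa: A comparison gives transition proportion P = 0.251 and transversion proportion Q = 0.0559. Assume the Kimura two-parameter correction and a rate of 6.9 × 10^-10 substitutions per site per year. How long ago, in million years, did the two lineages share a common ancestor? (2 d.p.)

317.21

Under the Kimura two-parameter model, d = −½ ln(1 − 2P − Q) − ¼ ln(1 − 2Q).
1 − 2P − Q = 0.4421, giving −½ ln(0.4421) = 0.408110.
1 − 2Q = 0.8882, giving −¼ ln(0.8882) = 0.029640.
d = 0.408110 + 0.029640 = 0.437750.
Under a molecular clock d = 2μt, so t = d/(2μ) = 0.437750 / (2 × 6.9 × 10^-10) = 317.21 million years.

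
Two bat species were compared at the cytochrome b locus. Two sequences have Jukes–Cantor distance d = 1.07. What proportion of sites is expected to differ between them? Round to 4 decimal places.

p = (3/4)(1 − e^(−4d/3)) = 0.75 × (1 − e^(-1.426667)) = 0.75 × (1 − 0.240108) = 0.569919.

0.5699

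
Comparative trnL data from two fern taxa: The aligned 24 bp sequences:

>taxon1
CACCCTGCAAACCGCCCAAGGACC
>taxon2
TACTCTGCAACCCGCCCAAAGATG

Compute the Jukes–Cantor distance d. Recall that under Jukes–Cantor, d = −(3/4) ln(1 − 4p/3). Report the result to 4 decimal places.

The sequences differ at 6 of 24 sites (1, 4, 11, 20, 23, 24), so p = 6/24 = 0.25.
d = −(3/4) ln(1 − 4p/3) = −0.75 ln(1 − 0.333333) = −0.75 ln(0.666667)
  = −0.75 × (-0.405465) = 0.304099 substitutions/site.

0.3041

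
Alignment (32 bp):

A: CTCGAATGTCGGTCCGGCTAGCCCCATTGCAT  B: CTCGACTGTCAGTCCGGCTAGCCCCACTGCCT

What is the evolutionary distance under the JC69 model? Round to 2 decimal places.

The sequences differ at 4 of 32 sites (6, 11, 27, 31), so p = 4/32 = 0.125.
d = −(3/4) ln(1 − 4p/3) = −0.75 ln(1 − 0.166667) = −0.75 ln(0.833333)
  = −0.75 × (-0.182322) = 0.136742 substitutions/site.

0.14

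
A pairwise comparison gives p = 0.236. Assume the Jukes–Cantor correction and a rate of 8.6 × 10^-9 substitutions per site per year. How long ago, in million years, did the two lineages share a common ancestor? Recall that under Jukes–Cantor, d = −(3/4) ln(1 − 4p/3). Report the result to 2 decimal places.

d = −(3/4) ln(1 − 4p/3) = −0.75 ln(1 − 0.314667) = −0.75 ln(0.685333)
  = −0.75 × (-0.377850) = 0.283388 substitutions/site.
Under a molecular clock d = 2μt, so t = d/(2μ) = 0.283388 / (2 × 8.6 × 10^-9) = 16.48 million years.

16.48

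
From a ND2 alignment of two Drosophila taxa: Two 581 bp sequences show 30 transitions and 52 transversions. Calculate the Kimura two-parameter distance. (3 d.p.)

P = 30/581 ≈ 0.051635 and Q = 52/581 ≈ 0.089501.
Under the Kimura two-parameter model, d = −½ ln(1 − 2P − Q) − ¼ ln(1 − 2Q).
1 − 2P − Q = 0.807229, giving −½ ln(0.807229) = 0.107074.
1 − 2Q = 0.820998, giving −¼ ln(0.820998) = 0.049309.
d = 0.107074 + 0.049309 = 0.156383.

0.156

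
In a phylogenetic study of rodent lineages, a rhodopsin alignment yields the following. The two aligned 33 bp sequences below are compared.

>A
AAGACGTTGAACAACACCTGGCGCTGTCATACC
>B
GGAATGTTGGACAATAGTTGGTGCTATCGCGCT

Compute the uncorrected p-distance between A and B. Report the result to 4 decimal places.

The sequences differ at 14 of 33 positions.
p = 14/33 = 0.424242… ≈ 0.4242 (to 4 d.p.).

0.4242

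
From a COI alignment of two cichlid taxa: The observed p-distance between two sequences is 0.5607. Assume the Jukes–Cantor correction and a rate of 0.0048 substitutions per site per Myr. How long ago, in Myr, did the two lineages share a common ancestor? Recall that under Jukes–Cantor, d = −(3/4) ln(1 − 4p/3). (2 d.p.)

d = −(3/4) ln(1 − 4p/3) = −0.75 ln(1 − 0.7476) = −0.75 ln(0.2524)
  = −0.75 × (-1.376740) = 1.032555 substitutions/site.
Under a molecular clock d = 2μt, so t = d/(2μ) = 1.032555 / (2 × 0.0048) = 107.56 Myr.

107.56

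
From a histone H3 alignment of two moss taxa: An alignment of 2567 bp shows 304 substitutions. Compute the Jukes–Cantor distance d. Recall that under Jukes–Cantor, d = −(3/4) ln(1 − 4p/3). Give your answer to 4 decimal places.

0.1289

p = 304/2567 ≈ 0.118426.
d = −(3/4) ln(1 − 4p/3) = −0.75 ln(1 − 0.157901) = −0.75 ln(0.842099)
  = −0.75 × (-0.171858) = 0.128894 substitutions/site.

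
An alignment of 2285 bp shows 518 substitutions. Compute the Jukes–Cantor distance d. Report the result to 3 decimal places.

p = 518/2285 ≈ 0.226696.
d = −(3/4) ln(1 − 4p/3) = −0.75 ln(1 − 0.302261) = −0.75 ln(0.697739)
  = −0.75 × (-0.359910) = 0.269933 substitutions/site.

0.270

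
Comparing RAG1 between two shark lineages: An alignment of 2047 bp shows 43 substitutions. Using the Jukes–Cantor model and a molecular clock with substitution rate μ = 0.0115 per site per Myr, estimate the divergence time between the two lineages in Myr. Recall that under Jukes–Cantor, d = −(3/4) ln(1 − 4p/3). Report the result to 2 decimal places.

p = 43/2047 ≈ 0.021006.
d = −(3/4) ln(1 − 4p/3) = −0.75 ln(1 − 0.028008) = −0.75 ln(0.971992)
  = −0.75 × (-0.028408) = 0.021306 substitutions/site.
Under a molecular clock d = 2μt, so t = d/(2μ) = 0.021306 / (2 × 0.0115) = 0.93 Myr.

0.93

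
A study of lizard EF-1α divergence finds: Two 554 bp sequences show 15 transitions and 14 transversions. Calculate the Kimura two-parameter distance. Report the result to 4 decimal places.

0.0543

P = 15/554 ≈ 0.027076 and Q = 14/554 ≈ 0.025271.
Under the Kimura two-parameter model, d = −½ ln(1 − 2P − Q) − ¼ ln(1 − 2Q).
1 − 2P − Q = 0.920577, giving −½ ln(0.920577) = 0.041377.
1 − 2Q = 0.949458, giving −¼ ln(0.949458) = 0.012966.
d = 0.041377 + 0.012966 = 0.054343.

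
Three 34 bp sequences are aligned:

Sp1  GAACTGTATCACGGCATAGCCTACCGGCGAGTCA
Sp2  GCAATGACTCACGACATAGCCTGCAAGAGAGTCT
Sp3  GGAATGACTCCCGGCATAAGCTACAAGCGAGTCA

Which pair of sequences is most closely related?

Sp1–Sp2: 10/34 differ, p = 0.294, d = 0.373.
Sp1–Sp3: 9/34 differ, p = 0.265, d = 0.326.
Sp2–Sp3: 8/34 differ, p = 0.235, d = 0.282.
The smallest distance is between Sp2 and Sp3.

Sp2 and Sp3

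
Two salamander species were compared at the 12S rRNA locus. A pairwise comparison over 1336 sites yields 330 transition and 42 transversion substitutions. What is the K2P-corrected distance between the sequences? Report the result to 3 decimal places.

0.389

P = 330/1336 ≈ 0.247006 and Q = 42/1336 ≈ 0.031437.
Under the Kimura two-parameter model, d = −½ ln(1 − 2P − Q) − ¼ ln(1 − 2Q).
1 − 2P − Q = 0.474551, giving −½ ln(0.474551) = 0.372693.
1 − 2Q = 0.937126, giving −¼ ln(0.937126) = 0.016234.
d = 0.372693 + 0.016234 = 0.388927.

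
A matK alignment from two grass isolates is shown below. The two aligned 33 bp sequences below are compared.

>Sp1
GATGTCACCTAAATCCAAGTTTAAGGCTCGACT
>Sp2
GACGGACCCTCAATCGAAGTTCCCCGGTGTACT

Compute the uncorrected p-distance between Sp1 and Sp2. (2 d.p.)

The sequences differ at 13 of 33 positions.
p = 13/33 = 0.393939… ≈ 0.39 (to 2 d.p.).

0.39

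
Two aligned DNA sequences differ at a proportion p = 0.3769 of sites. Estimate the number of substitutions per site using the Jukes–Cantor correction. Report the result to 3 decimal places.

d = −(3/4) ln(1 − 4p/3) = −0.75 ln(1 − 0.502533) = −0.75 ln(0.497467)
  = −0.75 × (-0.698226) = 0.523670 substitutions/site.

0.524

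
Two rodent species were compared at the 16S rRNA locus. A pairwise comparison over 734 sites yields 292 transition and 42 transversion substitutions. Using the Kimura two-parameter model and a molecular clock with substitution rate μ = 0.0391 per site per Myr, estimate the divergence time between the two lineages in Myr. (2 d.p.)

P = 292/734 ≈ 0.39782 and Q = 42/734 ≈ 0.057221.
Under the Kimura two-parameter model, d = −½ ln(1 − 2P − Q) − ¼ ln(1 − 2Q).
1 − 2P − Q = 0.147139, giving −½ ln(0.147139) = 0.958189.
1 − 2Q = 0.885558, giving −¼ ln(0.885558) = 0.030384.
d = 0.958189 + 0.030384 = 0.988573.
Under a molecular clock d = 2μt, so t = d/(2μ) = 0.988573 / (2 × 0.0391) = 12.64 Myr.

12.64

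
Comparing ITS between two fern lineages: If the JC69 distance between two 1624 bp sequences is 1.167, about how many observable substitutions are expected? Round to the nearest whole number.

961

Invert JC69: p = (3/4)(1 − e^(−4d/3)) = 0.75 × (1 − e^(-1.556)) = 0.75 × (1 − 0.210978) = 0.591767.
Expected differing sites = pL ≈ 0.591767 × 1624 = 961.029608 ≈ 961.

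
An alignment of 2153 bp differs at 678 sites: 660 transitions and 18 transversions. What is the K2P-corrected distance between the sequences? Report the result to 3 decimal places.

P = 660/2153 ≈ 0.306549 and Q = 18/2153 ≈ 0.00836.
Under the Kimura two-parameter model, d = −½ ln(1 − 2P − Q) − ¼ ln(1 − 2Q).
1 − 2P − Q = 0.378542, giving −½ ln(0.378542) = 0.485714.
1 − 2Q = 0.98328, giving −¼ ln(0.98328) = 0.004215.
d = 0.485714 + 0.004215 = 0.489929.

0.490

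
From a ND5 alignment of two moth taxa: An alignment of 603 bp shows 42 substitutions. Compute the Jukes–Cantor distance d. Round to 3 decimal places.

p = 42/603 ≈ 0.069652.
d = −(3/4) ln(1 − 4p/3) = −0.75 ln(1 − 0.092869) = −0.75 ln(0.907131)
  = −0.75 × (-0.097468) = 0.073101 substitutions/site.

0.073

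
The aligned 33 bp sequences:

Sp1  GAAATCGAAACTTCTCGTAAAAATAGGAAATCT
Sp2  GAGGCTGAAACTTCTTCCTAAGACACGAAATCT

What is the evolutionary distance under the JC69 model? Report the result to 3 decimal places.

The sequences differ at 11 of 33 sites, so p = 11/33 ≈ 0.333333.
d = −(3/4) ln(1 − 4p/3) = −0.75 ln(1 − 0.444444) = −0.75 ln(0.555556)
  = −0.75 × (-0.587786) = 0.440840 substitutions/site.

0.441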